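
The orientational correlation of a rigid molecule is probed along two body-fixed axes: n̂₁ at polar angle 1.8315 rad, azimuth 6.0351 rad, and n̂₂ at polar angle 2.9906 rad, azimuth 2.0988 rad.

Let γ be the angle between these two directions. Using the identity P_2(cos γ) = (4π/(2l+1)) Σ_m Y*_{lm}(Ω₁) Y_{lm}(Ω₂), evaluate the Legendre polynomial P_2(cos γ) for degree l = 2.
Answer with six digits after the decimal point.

-0.464877

Addition theorem: P_2(cos γ) = (4π/5) Σ_m Y*_{lm}(Ω₁) Y_{lm}(Ω₂), m = −2…2:
  m=-2: Y*=(0.317125, -0.171672)  Y=(-0.004303, 0.007607)  product (-0.000059, 0.003151)
  m=-1: Y*=(-0.186513, 0.047244)  Y=(0.057880, 0.099239)  product (-0.015484, -0.015775)
  m=+0: Y*=(-0.252527, -0.000000)  Y=(0.609375, 0.000000)  product (-0.153884, -0.000000)
  m=+1: Y*=(0.186513, 0.047244)  Y=(-0.057880, 0.099239)  product (-0.015484, 0.015775)
  m=+2: Y*=(0.317125, 0.171672)  Y=(-0.004303, -0.007607)  product (-0.000059, -0.003151)
Σ over m = (-0.184969, 0.000000); ×(4π/5) → (-0.464877, 0.000000). Real part: -0.464877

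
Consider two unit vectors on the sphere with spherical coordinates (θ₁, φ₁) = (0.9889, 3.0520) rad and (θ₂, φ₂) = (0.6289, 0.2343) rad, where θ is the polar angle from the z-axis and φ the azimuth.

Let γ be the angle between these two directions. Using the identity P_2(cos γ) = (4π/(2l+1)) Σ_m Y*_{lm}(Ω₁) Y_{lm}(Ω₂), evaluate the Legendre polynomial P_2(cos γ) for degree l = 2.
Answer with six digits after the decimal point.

-0.499311

Expand P_2 via completeness: Σ_{m} conj(Y_{2,m}) at Ω₁ times Y_{2,m} at Ω₂ —
  [-2]  conj(Y_{2,-2})(Ω₁) = (0.265276, -0.048049) ; Y_{2,-2}(Ω₂) = (0.119259, -0.060370) ; Δ = (0.028736, -0.021745)
  [-1]  conj(Y_{2,-1})(Ω₁) = (-0.353297, 0.031738) ; Y_{2,-1}(Ω₂) = (0.357466, -0.085321) ; Δ = (-0.123584, 0.041489)
  [+0]  conj(Y_{2,0})(Ω₁) = (-0.029580, -0.000000) ; Y_{2,0}(Ω₂) = (0.303364, 0.000000) ; Δ = (-0.008974, -0.000000)
  [+1]  conj(Y_{2,1})(Ω₁) = (0.353297, 0.031738) ; Y_{2,1}(Ω₂) = (-0.357466, -0.085321) ; Δ = (-0.123584, -0.041489)
  [+2]  conj(Y_{2,2})(Ω₁) = (0.265276, 0.048049) ; Y_{2,2}(Ω₂) = (0.119259, 0.060370) ; Δ = (0.028736, 0.021745)
Accumulated sum (-0.198670, 0.000000); after 4π/(2l+1) scaling, (-0.499311, 0.000000) ⇒ P_2 = -0.499311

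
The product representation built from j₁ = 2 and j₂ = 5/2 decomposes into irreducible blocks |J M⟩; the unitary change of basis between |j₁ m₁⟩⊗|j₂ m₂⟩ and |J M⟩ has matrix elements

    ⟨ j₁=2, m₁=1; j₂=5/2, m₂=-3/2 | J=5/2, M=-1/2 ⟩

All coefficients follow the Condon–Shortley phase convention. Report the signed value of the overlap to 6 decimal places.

j₁+j₂−J=2  J+j₁−j₂=2  J−j₁+j₂=3  j₁+j₂+J+1=8
(j₁±m₁, j₂±m₂, J±M) = (3,1,1,4,2,3)
P² = 216/35
sum k=0..1:
  [0] +1/4 = 1/4
  [1] −1/12 = -1/12
S = 1/6
C² = P²·S² = 6/35 ; C = +0.414039

+0.414039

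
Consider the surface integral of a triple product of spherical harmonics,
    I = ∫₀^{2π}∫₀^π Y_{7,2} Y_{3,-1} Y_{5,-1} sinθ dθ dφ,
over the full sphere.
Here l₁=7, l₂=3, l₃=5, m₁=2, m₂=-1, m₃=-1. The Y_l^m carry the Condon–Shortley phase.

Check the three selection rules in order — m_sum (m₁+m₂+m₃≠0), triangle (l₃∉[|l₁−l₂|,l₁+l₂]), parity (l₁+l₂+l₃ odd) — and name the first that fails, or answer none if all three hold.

parity

azimuthal sum: 2 − 1 − 1 = 0  ✓
4 ≤ 5 ≤ 10 (triangle on l)  ✓
L = 7 + 3 + 5 = 15 (odd)  ✗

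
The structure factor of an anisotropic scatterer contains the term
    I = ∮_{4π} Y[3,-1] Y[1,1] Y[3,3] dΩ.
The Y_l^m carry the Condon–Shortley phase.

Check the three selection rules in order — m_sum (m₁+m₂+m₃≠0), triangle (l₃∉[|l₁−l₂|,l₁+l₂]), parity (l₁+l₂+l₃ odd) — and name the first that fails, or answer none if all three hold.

m_sum

Σmᵢ = 3  ✗
l₃∈[|l₁−l₂|,l₁+l₂]=[2,4], have l₃=3
Σlᵢ = 7 ⇒ odd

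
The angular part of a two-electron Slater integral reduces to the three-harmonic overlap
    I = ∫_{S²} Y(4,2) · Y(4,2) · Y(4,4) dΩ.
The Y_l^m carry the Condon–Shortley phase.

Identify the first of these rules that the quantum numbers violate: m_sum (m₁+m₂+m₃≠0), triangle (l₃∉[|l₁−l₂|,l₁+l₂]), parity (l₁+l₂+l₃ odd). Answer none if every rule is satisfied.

m_sum

Σmᵢ = 8  ✗
l₃∈[|l₁−l₂|,l₁+l₂]=[0,8], have l₃=4
Σlᵢ = 12 ⇒ even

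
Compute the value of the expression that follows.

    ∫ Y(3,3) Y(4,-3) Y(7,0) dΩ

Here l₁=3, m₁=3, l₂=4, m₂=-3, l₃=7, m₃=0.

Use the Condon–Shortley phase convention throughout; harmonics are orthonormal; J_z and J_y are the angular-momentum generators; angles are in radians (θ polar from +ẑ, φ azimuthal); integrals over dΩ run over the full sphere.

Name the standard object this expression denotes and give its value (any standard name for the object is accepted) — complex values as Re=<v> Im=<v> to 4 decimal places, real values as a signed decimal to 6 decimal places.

This is a Gaunt coefficient — the integral of a triple product of spherical harmonics over the sphere.
Rules hold: Σm=0, L=14 even, 1≤7≤7.
N = 7·9·15 = 945
Δ = 0!·6!·8!/15! = 1/45045
Racah Σ t=0..0: t=0:+1/20736 = 1/20736
⇒ 3j(3 4 7; 0 0 0)² = 35/1287, sgn -1
Racah Σ t=0..0: t=0:+1/3628800 = 1/3628800
⇒ 3j(3 4 7; 3 -3 0)² = 1/6435, sgn -1
4πI² = N·(3j₀)²·(3jₘ)² = 245/61347
I = +1·√(0.00399368/4π) = 0.01782713

Gaunt coefficient, +0.017827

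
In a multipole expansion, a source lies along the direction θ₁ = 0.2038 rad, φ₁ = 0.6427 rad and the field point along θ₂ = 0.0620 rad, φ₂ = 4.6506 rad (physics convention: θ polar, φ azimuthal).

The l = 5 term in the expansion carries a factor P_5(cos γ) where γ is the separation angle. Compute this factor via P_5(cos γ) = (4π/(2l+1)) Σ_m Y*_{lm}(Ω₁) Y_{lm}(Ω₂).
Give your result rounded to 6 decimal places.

Addition theorem: P_5(cos γ) = (4π/11) Σ_m Y*_{lm}(Ω₁) Y_{lm}(Ω₂), m = −5…5:
  m=-5: (-0.000157-0.000011i) × (-0.000000+0.000000i) = +0.000000-0.000000i  (running Σ = +0.000000-0.000000i)
  m=-4: (-0.002029+0.001303i) × (+0.000021+0.000005i) = -0.000000+0.000000i  (running Σ = -0.000000+0.000000i)
  m=-3: (-0.007655+0.020505i) × (+0.000121-0.000644i) = +0.000012+0.000007i  (running Σ = +0.000012+0.000007i)
  m=-2: (+0.035929+0.122454i) × (-0.012814-0.001592i) = -0.000265-0.001626i  (running Σ = -0.000253-0.001619i)
  m=-1: (+0.357427+0.267623i) × (-0.009672+0.156332i) = -0.045295+0.053289i  (running Σ = -0.045548+0.051670i)
  m=0: (+0.665626-0.000000i) × (+0.908819+0.000000i) = +0.604933+0.000000i  (running Σ = +0.559385+0.051670i)
  m=1: (-0.357427+0.267623i) × (+0.009672+0.156332i) = -0.045295-0.053289i  (running Σ = +0.514090-0.001619i)
  m=2: (+0.035929-0.122454i) × (-0.012814+0.001592i) = -0.000265+0.001626i  (running Σ = +0.513824+0.000007i)
  m=3: (+0.007655+0.020505i) × (-0.000121-0.000644i) = +0.000012-0.000007i  (running Σ = +0.513837+0.000000i)
  m=4: (-0.002029-0.001303i) × (+0.000021-0.000005i) = -0.000000-0.000000i  (running Σ = +0.513837-0.000000i)
  m=5: (+0.000157-0.000011i) × (+0.000000+0.000000i) = +0.000000+0.000000i  (running Σ = +0.513837-0.000000i)
Σ over m = +0.513837-0.000000i; ×(4π/11) → +0.587006-0.000000i. Real part: 0.587006

0.587006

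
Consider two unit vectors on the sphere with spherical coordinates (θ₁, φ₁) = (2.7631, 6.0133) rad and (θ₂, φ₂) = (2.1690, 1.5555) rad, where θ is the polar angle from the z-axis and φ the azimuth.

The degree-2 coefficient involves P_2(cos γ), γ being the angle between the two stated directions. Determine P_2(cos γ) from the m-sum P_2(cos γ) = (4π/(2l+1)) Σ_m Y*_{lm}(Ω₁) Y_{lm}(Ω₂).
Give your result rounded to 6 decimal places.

Expand P_2 via completeness: Σ_{m} conj(Y_{2,m}) at Ω₁ times Y_{2,m} at Ω₂ —
  [-2]  conj(Y_{2,-2})(Ω₁) = (0.045245, -0.027107) ; Y_{2,-2}(Ω₂) = (-0.263645, -0.008068) ; Δ = (-0.012147, 0.006782)
  [-1]  conj(Y_{2,-1})(Ω₁) = (-0.255665, 0.070726) ; Y_{2,-1}(Ω₂) = (-0.005499, 0.359475) ; Δ = (-0.024018, -0.092294)
  [+0]  conj(Y_{2,0})(Ω₁) = (0.501588, -0.000000) ; Y_{2,0}(Ω₂) = (-0.015314, 0.000000) ; Δ = (-0.007681, 0.000000)
  [+1]  conj(Y_{2,1})(Ω₁) = (0.255665, 0.070726) ; Y_{2,1}(Ω₂) = (0.005499, 0.359475) ; Δ = (-0.024018, 0.092294)
  [+2]  conj(Y_{2,2})(Ω₁) = (0.045245, 0.027107) ; Y_{2,2}(Ω₂) = (-0.263645, 0.008068) ; Δ = (-0.012147, -0.006782)
Total Σ_m = (-0.080013, 0.000000). Multiply by 2.513274: (-0.201094, 0.000000). P_2(cos γ) = -0.201094

-0.201094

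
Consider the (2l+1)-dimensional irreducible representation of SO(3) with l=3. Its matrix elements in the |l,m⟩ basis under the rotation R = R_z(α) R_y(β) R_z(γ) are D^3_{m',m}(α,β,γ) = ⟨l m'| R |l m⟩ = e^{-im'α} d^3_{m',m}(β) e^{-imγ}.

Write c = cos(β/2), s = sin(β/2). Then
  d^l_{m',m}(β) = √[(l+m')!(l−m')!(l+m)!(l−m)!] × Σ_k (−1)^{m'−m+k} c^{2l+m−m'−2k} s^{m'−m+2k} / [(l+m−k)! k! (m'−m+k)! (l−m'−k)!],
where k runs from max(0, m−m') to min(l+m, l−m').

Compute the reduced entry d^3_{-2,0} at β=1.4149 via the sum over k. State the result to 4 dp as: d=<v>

d=0.2075

d^3_{-2,0}(β=1.4149) via the finite sum:
With c≡cos(β/2)=0.760022 and s≡sin(β/2)=0.649898, N=[1·120·6·6]^{1/2}=65.726707
Admissible k: 2..3 (factorial args all ≥0)
  k=2: (−1)^0·65.7267/(12)·0.7600^4·0.6499^2 = +0.771888
  k=3: (−1)^1·65.7267/(12)·0.7600^2·0.6499^4 = -0.564408
d^3_{-2,0}(1.4149) = +0.771888 -0.564408 = +0.207481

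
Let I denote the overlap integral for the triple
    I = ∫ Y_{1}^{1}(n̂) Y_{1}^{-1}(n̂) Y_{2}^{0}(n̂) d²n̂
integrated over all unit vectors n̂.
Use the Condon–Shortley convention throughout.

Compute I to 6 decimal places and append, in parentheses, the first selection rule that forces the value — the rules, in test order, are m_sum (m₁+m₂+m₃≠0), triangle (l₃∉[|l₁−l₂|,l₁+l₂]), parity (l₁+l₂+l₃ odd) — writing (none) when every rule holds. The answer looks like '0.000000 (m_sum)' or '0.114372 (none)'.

0.126157 (none)

m-sum 0 ✓  L=4 even ✓  0≤2≤2 ✓
Π(2lᵢ+1) = 3×3×5 = 45
triangle coeff Δ(1,1,2) = 1/30
Σ_t [0,0]: t=0:+1/1 = 1/1
(3j)²=2/15 [(1 1 2; 0 0 0)], sign=+1
Σ_t [0,0]: t=0:+1/4 = 1/4
(3j)²=1/30 [(1 1 2; 1 -1 0)], sign=+1
⇒ 4πI² = 1/5
I = (+1)√(1/5/(4π)) = 0.12615663
No selection rule forces the value: the integral is nonzero (none).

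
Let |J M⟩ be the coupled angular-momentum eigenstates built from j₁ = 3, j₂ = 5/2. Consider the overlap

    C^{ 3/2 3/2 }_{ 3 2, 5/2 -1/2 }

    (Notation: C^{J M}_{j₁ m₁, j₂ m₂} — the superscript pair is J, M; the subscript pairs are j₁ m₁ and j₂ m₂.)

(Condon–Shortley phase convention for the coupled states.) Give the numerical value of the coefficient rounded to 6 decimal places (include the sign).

j₁+j₂−J=4  J+j₁−j₂=2  J−j₁+j₂=1  j₁+j₂+J+1=8
(j₁±m₁, j₂±m₂, J±M) = (5,1,2,3,3,0)
P² = 288/7
sum k=1..1:
  [1] −1/12 = -1/12
S = -1/12
C² = P²·S² = 2/7 ; C = -0.534522

−√(2/7) ≈ -0.534522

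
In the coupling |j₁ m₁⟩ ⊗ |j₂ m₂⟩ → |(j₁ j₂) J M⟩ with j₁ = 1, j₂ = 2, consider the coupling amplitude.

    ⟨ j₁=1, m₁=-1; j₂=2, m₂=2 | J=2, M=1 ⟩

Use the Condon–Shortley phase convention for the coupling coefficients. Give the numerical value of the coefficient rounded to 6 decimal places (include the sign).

−√(1/3) ≈ -0.577350

√[5·1!1!3!/6! · 0!2!4!0!3!1!] = √(12)
  +(−1)^1/∏(1,0,1,3,0,0)! = -1/6  (running -1/6)
⟨..|..⟩ = √(12)·(-1/6) = -0.577350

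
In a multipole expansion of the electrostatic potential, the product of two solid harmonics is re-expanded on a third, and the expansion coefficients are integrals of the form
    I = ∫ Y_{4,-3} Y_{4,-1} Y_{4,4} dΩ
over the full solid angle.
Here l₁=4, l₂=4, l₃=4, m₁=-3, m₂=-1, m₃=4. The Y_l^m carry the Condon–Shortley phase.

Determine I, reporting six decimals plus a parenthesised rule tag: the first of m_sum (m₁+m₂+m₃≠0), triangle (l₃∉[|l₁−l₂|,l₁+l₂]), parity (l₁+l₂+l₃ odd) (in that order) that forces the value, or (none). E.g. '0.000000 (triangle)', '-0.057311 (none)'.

Rules hold: Σm=0, L=12 even, 0≤4≤8.
N = 9·9·9 = 729
Δ = 4!·4!·4!/13! = 1/450450
Racah Σ t=0..4: t=0:+1/13824 t=1:−1/216 t=2:+1/64 t=3:−1/216 t=4:+1/13824 = 5/768
⇒ 3j(4 4 4; 0 0 0)² = 18/1001, sgn +1
Racah Σ t=3..3: t=3:−1/3456 = -1/3456
⇒ 3j(4 4 4; -3 -1 4)² = 35/1287, sgn -1
4πI² = N·(3j₀)²·(3jₘ)² = 7290/20449
I = -1·√(0.356497/4π) = -0.16843130
No selection rule forces the value: the integral is nonzero (none).

-0.168431 (none)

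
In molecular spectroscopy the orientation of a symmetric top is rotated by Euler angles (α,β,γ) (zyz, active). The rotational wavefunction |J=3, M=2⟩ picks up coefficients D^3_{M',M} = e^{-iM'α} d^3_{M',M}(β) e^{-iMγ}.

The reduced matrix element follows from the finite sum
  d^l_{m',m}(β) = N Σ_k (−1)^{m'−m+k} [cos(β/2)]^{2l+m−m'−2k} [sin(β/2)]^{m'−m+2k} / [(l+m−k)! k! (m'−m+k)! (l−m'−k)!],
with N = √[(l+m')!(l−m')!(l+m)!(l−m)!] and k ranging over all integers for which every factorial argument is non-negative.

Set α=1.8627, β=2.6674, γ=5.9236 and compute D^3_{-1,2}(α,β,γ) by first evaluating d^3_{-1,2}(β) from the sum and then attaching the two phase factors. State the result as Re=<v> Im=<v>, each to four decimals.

Re=0.4824 Im=-0.3022

D^3_{-1,2}(1.8627,2.6674,5.9236) = e^{-i·-1·1.8627}·d^3_{-1,2}(2.6674)·e^{-i·2·5.9236}. Compute d first:
Half-angle: c=0.234881, s=0.972024. N=√(2·24·120·1)=75.894664
k∈{3,4} keeps every argument non-negative
  k=3: (−1)^0·75.8947/(12)·0.2349^3·0.9720^3 = +0.075267
  k=4: (−1)^1·75.8947/(24)·0.2349^1·0.9720^5 = -0.644515
d^3_{-1,2}(2.6674) = +0.075267 -0.644515 = -0.569248
Attach z-rotation phases: D = e^{-i(-1)(1.8627)}·(-0.569248)·e^{-i(2)(5.9236)} = +0.482383-0.302243i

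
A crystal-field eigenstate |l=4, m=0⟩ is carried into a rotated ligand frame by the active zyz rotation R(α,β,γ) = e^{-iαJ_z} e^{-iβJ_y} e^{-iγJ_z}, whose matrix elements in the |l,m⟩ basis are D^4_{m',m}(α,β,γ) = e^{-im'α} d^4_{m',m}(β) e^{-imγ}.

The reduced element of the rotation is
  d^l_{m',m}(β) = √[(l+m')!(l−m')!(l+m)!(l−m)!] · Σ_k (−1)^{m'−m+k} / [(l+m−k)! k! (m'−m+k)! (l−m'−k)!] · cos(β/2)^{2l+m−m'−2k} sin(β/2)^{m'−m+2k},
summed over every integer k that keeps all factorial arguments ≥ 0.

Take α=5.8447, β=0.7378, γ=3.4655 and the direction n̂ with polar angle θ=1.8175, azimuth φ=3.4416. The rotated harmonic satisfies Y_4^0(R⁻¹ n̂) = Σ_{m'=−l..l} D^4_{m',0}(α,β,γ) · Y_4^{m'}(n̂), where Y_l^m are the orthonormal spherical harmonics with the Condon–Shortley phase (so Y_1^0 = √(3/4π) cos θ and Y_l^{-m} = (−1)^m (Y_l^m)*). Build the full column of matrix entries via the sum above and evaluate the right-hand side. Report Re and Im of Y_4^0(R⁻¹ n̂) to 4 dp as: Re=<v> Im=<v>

Re=-0.3622 Im=0.0000

Need the full column D^4_{m',0} for m'=−4..4 at α=5.8447, β=0.7378, γ=3.4655.
cos(β/2)=0.932725, sin(β/2)=0.360590
d^4_{-4,0}: single k=4 term ⇒ +0.107057;  D = -0.019498-0.105267i
d^4_{-3,0}: k∈[3..4] ⇒ +0.391625 -0.058532 = +0.333094;  D = +0.084131-0.322294i
d^4_{-2,0}: k∈[2..4] ⇒ +0.812210 -0.323710 +0.018143 = +0.506642;  D = +0.323989-0.389509i
d^4_{-1,0}: k∈[1..4] ⇒ +0.990381 -0.888123 +0.132737 -0.003306 = +0.231688;  D = +0.209770-0.098368i
d^4_{0,0}: k∈[0..4] ⇒ +0.572832 -1.369831 +0.460648 -0.030599 +0.000286 = -0.366664;  D = -0.366664+0.000000i
d^4_{1,0}: k∈[0..3] ⇒ -0.990381 +0.888123 -0.132737 +0.003306 = -0.231688;  D = -0.209770-0.098368i
d^4_{2,0}: k∈[0..2] ⇒ +0.812210 -0.323710 +0.018143 = +0.506642;  D = +0.323989+0.389509i
d^4_{3,0}: k∈[0..1] ⇒ -0.391625 +0.058532 = -0.333094;  D = -0.084131-0.322294i
d^4_{4,0}: single k=0 term ⇒ +0.107057;  D = -0.019498+0.105267i
Y_4^{m'}(θ=1.8175,φ=3.4416) and Σ D·Y over m':
  (-0.0195-0.1053i)·(+0.1418-0.3647i)  (+0.0841-0.3223i)·(+0.1733-0.2183i)  (+0.3240-0.3895i)·(-0.1512+0.1035i)  (+0.2098-0.0984i)·(-0.2764+0.0855i)  (-0.3667+0.0000i)·(+0.1413+0.0000i)  (-0.2098-0.0984i)·(+0.2764+0.0855i)  (+0.3240+0.3895i)·(-0.1512-0.1035i)  (-0.0841-0.3223i)·(-0.1733-0.2183i)  (-0.0195+0.1053i)·(+0.1418+0.3647i)
Y_4^0(R⁻¹ n̂) = -0.362239-0.000000i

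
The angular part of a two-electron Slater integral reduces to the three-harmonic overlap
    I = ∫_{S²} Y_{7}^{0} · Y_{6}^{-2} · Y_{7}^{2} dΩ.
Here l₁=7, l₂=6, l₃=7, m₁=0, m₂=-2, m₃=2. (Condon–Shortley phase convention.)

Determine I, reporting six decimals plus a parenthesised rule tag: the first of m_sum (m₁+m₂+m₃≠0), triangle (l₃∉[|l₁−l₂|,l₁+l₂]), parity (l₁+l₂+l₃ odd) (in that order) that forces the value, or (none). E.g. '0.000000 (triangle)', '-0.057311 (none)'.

-0.073859 (none)

m-sum 0 ✓  L=20 even ✓  1≤7≤13 ✓
Π(2lᵢ+1) = 15×13×15 = 2925
triangle coeff Δ(7,6,7) = 1/2444321880
Σ_t [0,6]: t=0:+1/2612736000 t=1:−1/20736000 t=2:+1/1658880 t=3:−1/746496 t=4:+1/1658880 t=5:−1/20736000 t=6:+1/2612736000 = -1/4354560
(3j)²=1000/138567 [(7 6 7; 0 0 0)], sign=+1
Σ_t [0,4]: t=0:+1/174182400 t=1:−1/6220800 t=2:+1/1658880 t=3:−1/2488320 t=4:+1/24883200 = 1/11612160
(3j)²=150/46189 [(7 6 7; 0 -2 2)], sign=-1
⇒ 4πI² = 11250000/164109517
I = (-1)√(11250000/164109517/(4π)) = -0.07385917
No selection rule forces the value: the integral is nonzero (none).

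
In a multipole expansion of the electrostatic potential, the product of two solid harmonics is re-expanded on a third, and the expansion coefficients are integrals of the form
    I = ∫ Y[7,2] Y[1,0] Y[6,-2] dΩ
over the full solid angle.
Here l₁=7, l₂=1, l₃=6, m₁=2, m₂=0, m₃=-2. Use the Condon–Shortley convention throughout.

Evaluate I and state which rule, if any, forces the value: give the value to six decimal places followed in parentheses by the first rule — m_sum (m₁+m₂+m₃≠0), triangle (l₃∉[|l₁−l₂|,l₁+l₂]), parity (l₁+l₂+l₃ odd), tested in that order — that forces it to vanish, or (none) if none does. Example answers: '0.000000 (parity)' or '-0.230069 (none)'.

Rules hold: Σm=0, L=14 even, 6≤6≤8.
N = 15·3·13 = 585
Δ = 2!·12!·0!/15! = 1/1365
Racah Σ t=1..1: t=1:−1/518400 = -1/518400
⇒ 3j(7 1 6; 0 0 0)² = 7/195, sgn -1
Racah Σ t=1..1: t=1:−1/967680 = -1/967680
⇒ 3j(7 1 6; 2 0 -2)² = 3/91, sgn -1
4πI² = N·(3j₀)²·(3jₘ)² = 9/13
I = +1·√(0.692308/4π) = 0.23471705
No selection rule forces the value: the integral is nonzero (none).

0.234717 (none)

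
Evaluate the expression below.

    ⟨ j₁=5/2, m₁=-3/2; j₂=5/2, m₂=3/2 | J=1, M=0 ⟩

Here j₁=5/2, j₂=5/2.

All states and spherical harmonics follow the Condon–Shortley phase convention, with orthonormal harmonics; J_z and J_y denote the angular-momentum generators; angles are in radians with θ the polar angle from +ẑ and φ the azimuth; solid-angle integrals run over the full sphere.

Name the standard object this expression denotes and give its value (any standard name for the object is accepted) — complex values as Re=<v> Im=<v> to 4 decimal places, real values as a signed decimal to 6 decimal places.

Clebsch–Gordan coefficient, −√(9/70) ≈ -0.358569

This is a Clebsch–Gordan (vector-coupling) coefficient.
triangle: 4!*1!*1!/7! = 24/5040
(j±m)!: 1!*4!*4!*1!*1!*1! = 576
prefactor² = (2J+1)*Δ*N² = 288/35
  k=3: −1/(3!*1!*1!*1!*0!*0!) = -1/6
  k=4: +1/(4!*0!*0!*0!*1!*1!) = 1/24
Σ = -1/8  ⇒  CG² = 288/35*(-1/8)² = 9/70
CG = −√(9/70) = -0.358569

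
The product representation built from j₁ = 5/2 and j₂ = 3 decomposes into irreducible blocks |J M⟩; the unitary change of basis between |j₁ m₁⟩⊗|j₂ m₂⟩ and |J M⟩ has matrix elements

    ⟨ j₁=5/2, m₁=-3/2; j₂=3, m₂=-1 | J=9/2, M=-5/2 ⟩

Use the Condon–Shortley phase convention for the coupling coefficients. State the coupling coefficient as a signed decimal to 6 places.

−√(10/99) ≈ -0.317821

triangle: 1!×4!×5!/11! = 2880/39916800
(j±m)!: 1!×4!×2!×4!×2!×7! = 11612160
prefactor² = (2J+1)×Δ×N² = 92160/11
  k=0: +1/(0!×1!×4!×2!×0!×3!) = 1/288
  k=1: −1/(1!×0!×3!×1!×1!×4!) = -1/144
Σ = -1/288  ⇒  CG² = 92160/11×(-1/288)² = 10/99
CG = −√(10/99) = -0.317821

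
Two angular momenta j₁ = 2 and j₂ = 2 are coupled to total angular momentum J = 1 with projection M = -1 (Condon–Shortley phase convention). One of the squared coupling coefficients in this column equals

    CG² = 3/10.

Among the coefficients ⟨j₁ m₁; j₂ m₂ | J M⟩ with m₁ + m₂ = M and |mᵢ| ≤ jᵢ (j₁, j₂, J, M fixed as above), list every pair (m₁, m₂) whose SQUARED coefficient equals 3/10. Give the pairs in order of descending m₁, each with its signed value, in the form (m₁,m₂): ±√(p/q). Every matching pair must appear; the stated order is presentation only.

(0,-1): −√(3/10); (-1,0): +√(3/10)

Admissible pairs with m₁+m₂ = M = -1: (-2,1), (-1,0), (0,-1), (1,-2)
  (m₁,m₂)=(1,-2): CG² = 1/5, CG = +√(1/5)
  (m₁,m₂)=(0,-1): CG² = 3/10, CG = −√(3/10)   ← matches the target
  (m₁,m₂)=(-1,0): CG² = 3/10, CG = +√(3/10)   ← matches the target
  (m₁,m₂)=(-2,1): CG² = 1/5, CG = −√(1/5)
Pairs with CG² = 3/10: (0,-1): −√(3/10); (-1,0): +√(3/10)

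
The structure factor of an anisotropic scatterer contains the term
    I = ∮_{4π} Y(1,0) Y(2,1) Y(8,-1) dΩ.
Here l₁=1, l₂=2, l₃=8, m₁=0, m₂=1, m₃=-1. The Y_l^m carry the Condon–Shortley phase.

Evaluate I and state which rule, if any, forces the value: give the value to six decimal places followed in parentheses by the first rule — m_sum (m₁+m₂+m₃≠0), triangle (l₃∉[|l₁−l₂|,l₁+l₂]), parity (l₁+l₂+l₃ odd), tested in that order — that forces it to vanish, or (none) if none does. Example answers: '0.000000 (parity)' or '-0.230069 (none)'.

0.000000 (triangle)

triangle: need 1≤l₃≤3, have 8; I=0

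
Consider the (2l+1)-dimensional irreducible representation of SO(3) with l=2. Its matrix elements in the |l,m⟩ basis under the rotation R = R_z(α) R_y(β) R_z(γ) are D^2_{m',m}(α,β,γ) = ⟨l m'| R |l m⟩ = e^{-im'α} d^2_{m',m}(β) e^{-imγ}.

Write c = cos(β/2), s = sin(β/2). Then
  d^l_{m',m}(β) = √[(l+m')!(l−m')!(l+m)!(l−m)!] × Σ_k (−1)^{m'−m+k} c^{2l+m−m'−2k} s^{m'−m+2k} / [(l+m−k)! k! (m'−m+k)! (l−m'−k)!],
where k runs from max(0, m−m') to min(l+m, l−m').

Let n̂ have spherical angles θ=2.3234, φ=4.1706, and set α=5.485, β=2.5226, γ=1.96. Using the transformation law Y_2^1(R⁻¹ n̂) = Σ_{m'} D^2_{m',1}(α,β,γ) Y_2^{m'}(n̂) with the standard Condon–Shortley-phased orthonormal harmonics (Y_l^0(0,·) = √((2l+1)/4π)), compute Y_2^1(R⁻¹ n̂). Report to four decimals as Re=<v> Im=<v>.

Need the full column D^2_{m',1} for m'=−2..2 at α=5.4850, β=2.5226, γ=1.9600.
cos(β/2)=0.304579, sin(β/2)=0.952487
d^2_{-2,1}: single k=3 term ⇒ +0.526389;  D = -0.481755+0.212128i
d^2_{-1,1}: k∈[2..3] ⇒ +0.252487 -0.823069 = -0.570582;  D = +0.529155+0.213445i
d^2_{0,1}: k∈[1..2] ⇒ +0.065923 -0.644693 = -0.578770;  D = +0.219615+0.535485i
d^2_{1,1}: k∈[0..1] ⇒ +0.008606 -0.252487 = -0.243881;  D = -0.096985+0.223767i
d^2_{2,1}: single k=0 term ⇒ -0.053826;  D = -0.050306+0.019144i
Y_2^{m'}(θ=2.3234,φ=4.1706) and Σ D·Y over m':
  (-0.4818+0.2121i)·(-0.0963-0.1818i)  (+0.5292+0.2134i)·(+0.1988-0.3302i)  (+0.2196+0.5355i)·(+0.1267+0.0000i)  (-0.0970+0.2238i)·(-0.1988-0.3302i)  (-0.0503+0.0191i)·(-0.0963+0.1818i)
Y_2^1(R⁻¹ n̂) = +0.383018-0.020757i

Re=0.3830 Im=-0.0208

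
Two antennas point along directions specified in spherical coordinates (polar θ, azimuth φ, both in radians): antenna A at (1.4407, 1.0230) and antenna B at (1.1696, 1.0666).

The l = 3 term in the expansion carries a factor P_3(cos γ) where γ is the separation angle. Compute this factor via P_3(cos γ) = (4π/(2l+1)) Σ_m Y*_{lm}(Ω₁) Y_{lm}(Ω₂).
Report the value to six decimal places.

Summing Y*_{l m}(θ₁,φ₁)·Y_{l m}(θ₂,φ₂) over m ∈ [−3, 3]; prefactor 4π/(2·3+1) = 1.795196:
  m=-3: (-0.405664, 0.029500) × (-0.324966, 0.018937) = (0.131269, -0.017269)  (running Σ = (0.131269, -0.017269))
  m=-2: (-0.059638, 0.115908) × (-0.180357, -0.286143) = (0.043922, -0.003840)  (running Σ = (0.175191, -0.021108))
  m=-1: (-0.152848, -0.250539) × (-0.034132, 0.061860) = (0.020715, -0.000904)  (running Σ = (0.195906, -0.022012))
  m=0: (-0.141162, -0.000000) × (-0.326073, 0.000000) = (0.046029, 0.000000)  (running Σ = (0.241935, -0.022012))
  m=1: (0.152848, -0.250539) × (0.034132, 0.061860) = (0.020715, 0.000904)  (running Σ = (0.262651, -0.021108))
  m=2: (-0.059638, -0.115908) × (-0.180357, 0.286143) = (0.043922, 0.003840)  (running Σ = (0.306573, -0.017269))
  m=3: (0.405664, 0.029500) × (0.324966, 0.018937) = (0.131269, 0.017269)  (running Σ = (0.437842, -0.000000))
Total Σ_m = (0.437842, -0.000000). Multiply by 1.795196: (0.786011, -0.000000). P_3(cos γ) = 0.786011

0.786011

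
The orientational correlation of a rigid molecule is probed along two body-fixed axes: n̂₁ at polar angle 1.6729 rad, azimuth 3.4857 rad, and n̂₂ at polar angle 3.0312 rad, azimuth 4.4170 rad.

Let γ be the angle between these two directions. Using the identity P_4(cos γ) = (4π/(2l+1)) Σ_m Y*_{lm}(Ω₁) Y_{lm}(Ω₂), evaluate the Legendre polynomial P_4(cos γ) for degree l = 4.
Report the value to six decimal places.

0.274157

Summing Y*_{l m}(θ₁,φ₁)·Y_{l m}(θ₂,φ₂) over m ∈ [−4, 4]; prefactor 4π/(2·4+1) = 1.396263:
  term(m=-4) = -0.000024+0.000016i   from Y*(Ω₁)=+0.083706+0.425225i, Y(Ω₂)=+0.000025+0.000060i
  term(m=-3) = -0.000196-0.000071i   from Y*(Ω₁)=+0.064409+0.107823i, Y(Ω₂)=-0.001289+0.001052i
  term(m=-2) = +0.002121+0.007061i   from Y*(Ω₁)=-0.237100-0.194977i, Y(Ω₂)=-0.019945-0.013377i
  term(m=-1) = -0.016995+0.022851i   from Y*(Ω₁)=-0.132187-0.047371i, Y(Ω₂)=+0.059040-0.194024i
  term(m=+0) = +0.226540+0.000000i   from Y*(Ω₁)=+0.284786-0.000000i, Y(Ω₂)=+0.795473+0.000000i
  term(m=+1) = -0.016995-0.022851i   from Y*(Ω₁)=+0.132187-0.047371i, Y(Ω₂)=-0.059040-0.194024i
  term(m=+2) = +0.002121-0.007061i   from Y*(Ω₁)=-0.237100+0.194977i, Y(Ω₂)=-0.019945+0.013377i
  term(m=+3) = -0.000196+0.000071i   from Y*(Ω₁)=-0.064409+0.107823i, Y(Ω₂)=+0.001289+0.001052i
  term(m=+4) = -0.000024-0.000016i   from Y*(Ω₁)=+0.083706-0.425225i, Y(Ω₂)=+0.000025-0.000060i
Total Σ_m = +0.196351-0.000000i. Multiply by 1.396263: +0.274157-0.000000i. P_4(cos γ) = 0.274157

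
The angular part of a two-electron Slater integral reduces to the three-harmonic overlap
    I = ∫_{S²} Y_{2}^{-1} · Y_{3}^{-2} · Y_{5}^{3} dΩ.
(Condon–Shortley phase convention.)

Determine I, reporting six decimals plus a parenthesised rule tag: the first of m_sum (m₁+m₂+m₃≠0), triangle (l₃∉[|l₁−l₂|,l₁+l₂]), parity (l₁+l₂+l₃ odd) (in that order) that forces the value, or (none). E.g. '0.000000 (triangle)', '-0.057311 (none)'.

-0.253584 (none)

Checks pass: Σm=0; 10 even; l₃=5∈[1,5].
(2·2+1)(2·3+1)(2·5+1) = 385
Δ: 0! 4! 6! / 11! → 1/2310
sum: t=0:+1/144 = 1/144
3j²(2 3 5; 0 0 0) = Δ·Π!·Σ² = 10/231  (sign -1)
sum: t=0:+1/720 = 1/720
3j²(2 3 5; -1 -2 3) = Δ·Π!·Σ² = 8/165  (sign +1)
combine: 4πI² = 385·10/231·8/165 = 80/99
take √, sign -1: I = -0.25358436
No selection rule forces the value: the integral is nonzero (none).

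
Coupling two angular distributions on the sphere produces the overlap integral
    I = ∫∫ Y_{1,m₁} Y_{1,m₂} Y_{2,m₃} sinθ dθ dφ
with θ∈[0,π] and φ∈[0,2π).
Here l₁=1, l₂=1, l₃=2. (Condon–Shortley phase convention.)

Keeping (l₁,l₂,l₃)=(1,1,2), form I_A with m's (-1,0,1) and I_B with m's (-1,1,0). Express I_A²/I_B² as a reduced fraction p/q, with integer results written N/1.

3/1

l's match ⇒ only the (l;m) 3-j factors differ between A and B.
A: triangle coeff Δ(1,1,2) = 1/30; Σ_t [0,0]: t=0:+1/2 = 1/2; (3j)²=1/10 [(1 1 2; -1 0 1)], sign=-1
B: triangle coeff Δ(1,1,2) = 1/30; Σ_t [0,0]: t=0:+1/4 = 1/4; (3j)²=1/30 [(1 1 2; -1 1 0)], sign=+1
I_A²/I_B² = (1/10)/(1/30) = 3/1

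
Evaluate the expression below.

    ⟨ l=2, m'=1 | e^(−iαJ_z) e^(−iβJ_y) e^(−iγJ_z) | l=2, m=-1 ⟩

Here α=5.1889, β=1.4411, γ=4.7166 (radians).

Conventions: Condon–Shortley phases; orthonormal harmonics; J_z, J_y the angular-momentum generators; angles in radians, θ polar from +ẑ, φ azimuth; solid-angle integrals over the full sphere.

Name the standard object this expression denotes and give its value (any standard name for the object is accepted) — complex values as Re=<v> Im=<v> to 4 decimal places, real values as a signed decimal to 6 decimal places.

Wigner D-matrix element, Re=0.4880 Im=-0.2493

This is a Wigner D-matrix element — the rotation-matrix element ⟨l m'| R(α,β,γ) |l m⟩ in the angular-momentum basis.
First d^2_{1,-1}(β=1.4411), then the phase factors e^{-i(1)α} and e^{-i(-1)γ}:
Half-angle: c=0.751443, s=0.659798. N=√(6·1·1·6)=6.000000
k: max(0,(-1)−(1))=0 … min(2+(-1),2−(1))=1
  k=0: (−1)^2·6.0000/(2)·0.7514^2·0.6598^2 = +0.737455
  k=1: (−1)^3·6.0000/(6)·0.7514^0·0.6598^4 = -0.189515
d^2_{1,-1}(1.4411) = +0.737455 -0.189515 = +0.547939
D = (+0.458682+0.888601i)·(+0.547939)·(+0.004211-0.999991i) = +0.487953-0.249277i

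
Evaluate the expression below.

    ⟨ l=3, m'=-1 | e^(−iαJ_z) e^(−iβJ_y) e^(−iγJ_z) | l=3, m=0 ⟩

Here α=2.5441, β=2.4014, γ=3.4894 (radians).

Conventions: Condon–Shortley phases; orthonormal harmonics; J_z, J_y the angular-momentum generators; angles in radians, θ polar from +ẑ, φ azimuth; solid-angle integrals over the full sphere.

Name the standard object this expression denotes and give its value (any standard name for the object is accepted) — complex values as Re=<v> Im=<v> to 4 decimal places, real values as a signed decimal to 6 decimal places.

This is a Wigner D-matrix element — the rotation-matrix element ⟨l m'| R(α,β,γ) |l m⟩ in the angular-momentum basis.
Split into d^3_{-1,0}(β=2.4014) × two z-phases.
With c≡cos(β/2)=0.361705 and s≡sin(β/2)=0.932293, N=[2·24·6·6]^{1/2}=41.569219
k: max(0,(0)−(-1))=1 … min(3+(0),3−(-1))=3
  k=1: (−1)^0·41.5692/(12)·0.3617^5·0.9323^1 = +0.019995
  k=2: (−1)^1·41.5692/(4)·0.3617^3·0.9323^3 = -0.398504
  k=3: (−1)^2·41.5692/(12)·0.3617^1·0.9323^5 = +0.882483
d^3_{-1,0}(2.4014) = +0.019995 -0.398504 +0.882483 = +0.503974
Phases: e^{-i·(-1)·2.5441}=-0.826749+0.562571i, e^{-i·(0)·3.4894}=+1.000000+0.000000i ⇒ D=-0.416660+0.283521i

Wigner D-matrix element, Re=-0.4167 Im=0.2835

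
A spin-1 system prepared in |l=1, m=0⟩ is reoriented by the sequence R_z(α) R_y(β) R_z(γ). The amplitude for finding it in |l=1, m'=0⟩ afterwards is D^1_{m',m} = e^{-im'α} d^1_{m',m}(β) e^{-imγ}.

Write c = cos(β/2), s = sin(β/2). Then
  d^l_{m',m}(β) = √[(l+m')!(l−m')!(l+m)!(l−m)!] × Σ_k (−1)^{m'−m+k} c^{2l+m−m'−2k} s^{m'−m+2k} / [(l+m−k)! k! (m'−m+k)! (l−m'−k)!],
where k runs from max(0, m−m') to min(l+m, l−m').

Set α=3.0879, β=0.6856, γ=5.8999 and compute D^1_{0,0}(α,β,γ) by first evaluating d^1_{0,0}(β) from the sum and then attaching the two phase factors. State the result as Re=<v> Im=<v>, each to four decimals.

Re=0.7740 Im=0.0000

Split into d^1_{0,0}(β=0.6856) × two z-phases.
Half-angle: c=0.941817, s=0.336125. N=√(1·1·1·1)=1.000000
Admissible k: 0..1 (factorial args all ≥0)
  k=0: (−1)^0·1.0000/(1)·0.9418^2·0.3361^0 = +0.887020
  k=1: (−1)^1·1.0000/(1)·0.9418^0·0.3361^2 = -0.112980
d^1_{0,0}(0.6856) = +0.887020 -0.112980 = +0.774039
D = (+1.000000+0.000000i)·(+0.774039)·(+1.000000+0.000000i) = +0.774039+0.000000i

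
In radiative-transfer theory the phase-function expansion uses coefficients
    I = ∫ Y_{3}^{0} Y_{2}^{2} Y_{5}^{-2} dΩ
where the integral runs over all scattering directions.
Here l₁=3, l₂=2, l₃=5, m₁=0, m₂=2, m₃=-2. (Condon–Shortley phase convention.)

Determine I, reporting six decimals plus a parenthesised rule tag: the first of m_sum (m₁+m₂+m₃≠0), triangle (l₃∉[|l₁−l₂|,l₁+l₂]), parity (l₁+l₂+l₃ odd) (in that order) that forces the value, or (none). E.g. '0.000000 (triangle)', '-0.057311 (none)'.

m-sum 0 ✓  L=10 even ✓  1≤5≤5 ✓
Π(2lᵢ+1) = 7×5×11 = 385
triangle coeff Δ(3,2,5) = 1/2310
Σ_t [0,0]: t=0:+1/144 = 1/144
(3j)²=10/231 [(3 2 5; 0 0 0)], sign=-1
Σ_t [0,0]: t=0:+1/864 = 1/864
(3j)²=1/66 [(3 2 5; 0 2 -2)], sign=-1
⇒ 4πI² = 25/99
I = (+1)√(25/99/(4π)) = 0.14175797
No selection rule forces the value: the integral is nonzero (none).

0.141758 (none)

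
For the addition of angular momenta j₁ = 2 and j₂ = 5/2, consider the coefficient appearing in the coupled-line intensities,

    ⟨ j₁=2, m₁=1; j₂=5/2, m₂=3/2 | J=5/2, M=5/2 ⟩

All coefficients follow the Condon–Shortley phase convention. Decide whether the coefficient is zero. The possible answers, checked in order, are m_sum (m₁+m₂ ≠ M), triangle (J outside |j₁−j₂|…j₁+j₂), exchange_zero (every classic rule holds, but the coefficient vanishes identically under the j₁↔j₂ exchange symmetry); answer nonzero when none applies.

m-sum: m₁+m₂ = 1+3/2 = 5/2, M = 5/2  ✓
triangle: |j₁−j₂| = 1/2 ≤ J = 5/2 ≤ j₁+j₂ = 9/2  ✓
exchange: j₁≠j₂ or m₁≠m₂ — the exchange symmetry imposes no constraint here
value check: CG = −√(3/7) = -0.654654 ≠ 0

nonzero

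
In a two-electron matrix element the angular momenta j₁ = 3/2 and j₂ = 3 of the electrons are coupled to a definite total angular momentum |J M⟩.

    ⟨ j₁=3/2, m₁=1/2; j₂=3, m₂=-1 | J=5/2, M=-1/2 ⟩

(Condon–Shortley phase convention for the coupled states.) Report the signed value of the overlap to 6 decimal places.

−√(1/70) ≈ -0.119523

triangle: 2!·1!·4!/8! = 48/40320
(j±m)!: 2!·1!·2!·4!·2!·3! = 1152
prefactor² = (2J+1)·Δ·N² = 288/35
  k=0: +1/(0!·2!·1!·2!·0!·2!) = 1/8
  k=1: −1/(1!·1!·0!·1!·1!·3!) = -1/6
Σ = -1/24  ⇒  CG² = 288/35·(-1/24)² = 1/70
CG = −√(1/70) = -0.119523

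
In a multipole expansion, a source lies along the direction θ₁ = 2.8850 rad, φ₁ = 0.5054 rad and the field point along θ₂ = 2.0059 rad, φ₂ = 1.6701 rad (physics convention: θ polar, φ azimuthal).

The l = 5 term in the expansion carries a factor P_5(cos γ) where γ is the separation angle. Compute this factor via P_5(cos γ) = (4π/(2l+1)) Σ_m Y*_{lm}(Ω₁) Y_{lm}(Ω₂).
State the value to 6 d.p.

0.092919

Term-by-term m-sum for l=5 (normalisation 4π/11 = 1.142397):
  m=-5: (-0.000399+0.000282i) × (-0.135583-0.250249i) = +0.000125+0.000062i  (running Σ = +0.000125+0.000062i)
  m=-4: (+0.002566-0.005301i) × (-0.385779+0.161839i) = -0.000132+0.002460i  (running Σ = -0.000007+0.002522i)
  m=-3: (+0.002290+0.041897i) × (+0.045357+0.147719i) = -0.006085+0.002239i  (running Σ = -0.006092+0.004760i)
  m=-2: (-0.101330-0.161626i) × (-0.268942+0.054127i) = +0.036000+0.037983i  (running Σ = +0.029908+0.042744i)
  m=-1: (+0.446904+0.247288i) × (+0.023740+0.238275i) = -0.048313+0.112357i  (running Σ = -0.018405+0.155100i)
  m=0: (-0.526527-0.000000i) × (-0.224391+0.000000i) = +0.118148+0.000000i  (running Σ = +0.099742+0.155100i)
  m=1: (-0.446904+0.247288i) × (-0.023740+0.238275i) = -0.048313-0.112357i  (running Σ = +0.051429+0.042744i)
  m=2: (-0.101330+0.161626i) × (-0.268942-0.054127i) = +0.036000-0.037983i  (running Σ = +0.087430+0.004760i)
  m=3: (-0.002290+0.041897i) × (-0.045357+0.147719i) = -0.006085-0.002239i  (running Σ = +0.081344+0.002522i)
  m=4: (+0.002566+0.005301i) × (-0.385779-0.161839i) = -0.000132-0.002460i  (running Σ = +0.081213+0.000062i)
  m=5: (+0.000399+0.000282i) × (+0.135583-0.250249i) = +0.000125-0.000062i  (running Σ = +0.081337-0.000000i)
Accumulated sum +0.081337-0.000000i; after 4π/(2l+1) scaling, +0.092919-0.000000i ⇒ P_5 = 0.092919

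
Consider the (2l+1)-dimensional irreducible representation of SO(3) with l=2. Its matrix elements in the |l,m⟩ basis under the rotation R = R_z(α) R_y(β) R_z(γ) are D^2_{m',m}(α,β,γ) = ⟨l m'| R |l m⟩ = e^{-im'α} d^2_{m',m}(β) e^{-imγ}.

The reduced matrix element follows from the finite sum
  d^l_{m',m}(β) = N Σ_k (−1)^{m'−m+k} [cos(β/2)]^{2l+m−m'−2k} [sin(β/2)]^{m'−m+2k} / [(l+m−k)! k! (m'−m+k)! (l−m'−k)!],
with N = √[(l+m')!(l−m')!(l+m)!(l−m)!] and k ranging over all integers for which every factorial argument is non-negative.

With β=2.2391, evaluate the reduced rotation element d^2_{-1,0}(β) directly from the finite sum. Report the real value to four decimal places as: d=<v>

d^2_{-1,0}(β=2.2391) via the finite sum:
Half-angle: c=0.436087, s=0.899904. N=√(1·6·2·2)=4.898979
Admissible k: 1..2 (factorial args all ≥0)
  k=1: (−1)^0·4.8990/(2)·0.4361^3·0.8999^1 = +0.182807
  k=2: (−1)^1·4.8990/(2)·0.4361^1·0.8999^3 = -0.778463
d^2_{-1,0}(2.2391) = +0.182807 -0.778463 = -0.595656

d=-0.5957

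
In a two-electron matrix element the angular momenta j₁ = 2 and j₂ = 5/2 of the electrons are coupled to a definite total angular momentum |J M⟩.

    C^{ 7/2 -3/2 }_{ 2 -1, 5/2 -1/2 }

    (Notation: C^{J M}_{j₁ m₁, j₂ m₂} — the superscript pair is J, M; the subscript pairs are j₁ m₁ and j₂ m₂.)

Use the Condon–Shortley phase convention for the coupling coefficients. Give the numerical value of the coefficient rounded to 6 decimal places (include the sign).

j₁+j₂−J=1  J+j₁−j₂=3  J−j₁+j₂=4  j₁+j₂+J+1=9
(j₁±m₁, j₂±m₂, J±M) = (1,3,2,3,2,5)
P² = 384/7
sum k=0..1:
  [0] +1/24 = 1/24
  [1] −1/12 = -1/12
S = -1/24
C² = P²·S² = 2/21 ; C = -0.308607

−√(2/21) = -0.308607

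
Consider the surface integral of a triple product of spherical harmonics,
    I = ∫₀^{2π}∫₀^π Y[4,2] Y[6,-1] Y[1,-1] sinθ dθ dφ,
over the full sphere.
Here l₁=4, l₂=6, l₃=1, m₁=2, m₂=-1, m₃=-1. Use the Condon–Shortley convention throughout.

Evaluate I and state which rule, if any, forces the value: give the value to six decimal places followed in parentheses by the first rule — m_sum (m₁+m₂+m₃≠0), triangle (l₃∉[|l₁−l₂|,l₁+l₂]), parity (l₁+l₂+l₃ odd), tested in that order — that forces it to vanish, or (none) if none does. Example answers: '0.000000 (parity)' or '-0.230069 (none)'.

l₃=1 ∉ [2,10] — triangle fails ⇒ I = 0

0.000000 (triangle)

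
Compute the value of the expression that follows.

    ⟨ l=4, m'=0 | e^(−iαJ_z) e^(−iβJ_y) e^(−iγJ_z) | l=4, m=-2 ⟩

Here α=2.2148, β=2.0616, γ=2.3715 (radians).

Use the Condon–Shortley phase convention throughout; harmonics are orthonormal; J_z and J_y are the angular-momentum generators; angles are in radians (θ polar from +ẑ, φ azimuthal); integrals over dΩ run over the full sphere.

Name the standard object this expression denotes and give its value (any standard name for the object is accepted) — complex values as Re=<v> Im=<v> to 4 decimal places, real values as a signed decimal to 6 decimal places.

Wigner D-matrix element, Re=0.0052 Im=-0.1706

This is a Wigner D-matrix element — the rotation-matrix element ⟨l m'| R(α,β,γ) |l m⟩ in the angular-momentum basis.
D^4_{0,-2}(2.2148,2.0616,2.3715) = e^{-i·0·2.2148}·d^4_{0,-2}(2.0616)·e^{-i·-2·2.3715}. Compute d first:
Half-angle: c=0.514133, s=0.857711. N=√(24·24·2·720)=910.735966
Admissible k: 0..2 (factorial args all ≥0)
  k=0: (−1)^2·910.7360/(96)·0.5141^6·0.8577^2 = +0.128901
  k=1: (−1)^3·910.7360/(36)·0.5141^4·0.8577^4 = -0.956653
  k=2: (−1)^4·910.7360/(96)·0.5141^2·0.8577^6 = +0.998427
d^4_{0,-2}(2.0616) = +0.128901 -0.956653 +0.998427 = +0.170675
D = (+1.000000+0.000000i)·(+0.170675)·(+0.030606-0.999532i) = +0.005224-0.170595i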